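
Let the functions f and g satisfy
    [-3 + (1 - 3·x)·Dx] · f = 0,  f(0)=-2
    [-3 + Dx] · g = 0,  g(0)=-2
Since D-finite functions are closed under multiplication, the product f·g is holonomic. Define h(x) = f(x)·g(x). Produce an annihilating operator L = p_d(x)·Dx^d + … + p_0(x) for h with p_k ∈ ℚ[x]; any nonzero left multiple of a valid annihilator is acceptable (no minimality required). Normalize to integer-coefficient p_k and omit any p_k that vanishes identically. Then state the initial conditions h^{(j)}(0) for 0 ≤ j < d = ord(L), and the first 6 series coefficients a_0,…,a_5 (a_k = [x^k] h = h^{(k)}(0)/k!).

L = (6 - 9·x) + (-1 + 3·x)·Dx  (order 1).
h: a_k = 4, 24, 90, 288, 1755/2, 13203/5, …
ICs: h(0) = 4.

f: a_k = -2, -6, -18, -54, -162, -486, …
g: a_k = -2, -6, -9, -9, -27/4, -81/20, …
f·g: L₀ = L_f ⊗_s L_g, ord ≤ 1·1.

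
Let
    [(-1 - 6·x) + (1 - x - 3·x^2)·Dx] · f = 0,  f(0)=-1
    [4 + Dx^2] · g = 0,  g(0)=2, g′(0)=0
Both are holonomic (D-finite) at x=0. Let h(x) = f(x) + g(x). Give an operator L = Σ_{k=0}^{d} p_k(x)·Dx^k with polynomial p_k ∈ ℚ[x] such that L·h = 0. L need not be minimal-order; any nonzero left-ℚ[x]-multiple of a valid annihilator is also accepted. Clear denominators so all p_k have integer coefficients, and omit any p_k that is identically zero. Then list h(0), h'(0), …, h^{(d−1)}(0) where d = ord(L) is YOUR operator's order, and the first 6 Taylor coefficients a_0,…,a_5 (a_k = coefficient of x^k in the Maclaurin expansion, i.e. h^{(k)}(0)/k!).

L = (92 + 608·x + 512·x^2 + 1104·x^3 + 360·x^4 + 432·x^5) + (-24 + 4·x + 24·x^2 + 80·x^3 + 180·x^4 + 216·x^5 + 216·x^6)·Dx + (23 + 152·x + 128·x^2 + 276·x^3 + 90·x^4 + 108·x^5)·Dx^2 + (-6 + x + 6·x^2 + 20·x^3 + 45·x^4 + 54·x^5 + 54·x^6)·Dx^3  (order 3).
h: a_k = 1, -1, -8, -7, -53/3, -40, …
ICs: h(0) = 1, h′(0) = -1, h′′(0) = -16.

f: a_k = -1, -1, -4, -7, -19, -40, …
g: a_k = 2, 0, -4, 0, 4/3, 0, …
Sum ⇒ L₀ = lclm(L_f,L_g) in ℚ(x)⟨Dx⟩.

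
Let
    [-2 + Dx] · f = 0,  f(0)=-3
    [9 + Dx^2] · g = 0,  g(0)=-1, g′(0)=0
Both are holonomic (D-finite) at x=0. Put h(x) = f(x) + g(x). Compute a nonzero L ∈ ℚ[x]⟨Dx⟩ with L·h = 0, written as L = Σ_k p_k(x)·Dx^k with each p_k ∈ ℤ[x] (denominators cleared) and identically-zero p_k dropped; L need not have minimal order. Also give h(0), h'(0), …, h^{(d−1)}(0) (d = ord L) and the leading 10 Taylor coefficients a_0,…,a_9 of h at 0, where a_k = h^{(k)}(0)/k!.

L = -18 + 9·Dx - 2·Dx^2 + Dx^3  (order 3).
h: a_k = -4, -6, -3/2, -4, -43/8, -4/5, 179/240, -8/105, -349/1920, -4/945, …
ICs: h(0) = -4, h′(0) = -6, h′′(0) = -3.

f: a_k = -3, -6, -6, -4, -2, -4/5, -4/15, -8/105, -2/105, -4/945, …
g: a_k = -1, 0, 9/2, 0, -27/8, 0, 81/80, 0, -729/4480, 0, …
h₀=f+g: left-lcm gives L₀, ord ≤ 3.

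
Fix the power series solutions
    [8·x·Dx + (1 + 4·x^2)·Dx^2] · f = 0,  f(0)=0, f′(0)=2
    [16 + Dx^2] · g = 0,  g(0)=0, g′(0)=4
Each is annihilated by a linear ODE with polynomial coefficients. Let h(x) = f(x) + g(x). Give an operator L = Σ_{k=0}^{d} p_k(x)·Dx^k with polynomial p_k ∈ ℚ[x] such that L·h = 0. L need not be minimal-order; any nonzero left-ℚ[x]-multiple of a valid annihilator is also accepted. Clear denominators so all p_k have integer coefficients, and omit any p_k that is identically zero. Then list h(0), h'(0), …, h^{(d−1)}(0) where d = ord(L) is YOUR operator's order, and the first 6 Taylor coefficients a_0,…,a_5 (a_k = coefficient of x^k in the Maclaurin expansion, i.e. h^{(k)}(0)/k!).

f: a_k = 0, 2, 0, -8/3, 0, 32/5, …
g: a_k = 0, 4, 0, -32/3, 0, 128/15, …
Weyl lclm of L_f,L_g ⇒ L₀ (ord ≤ 4).
L = (-512·x + 5120·x^3 + 4096·x^5)·Dx + (16 + 512·x^2 + 2304·x^4 + 2048·x^6)·Dx^2 + (-32·x + 320·x^3 + 256·x^5)·Dx^3 + (1 + 32·x^2 + 144·x^4 + 128·x^6)·Dx^4  (order 4).
h: a_k = 0, 6, 0, -40/3, 0, 224/15, …
ICs: h(0) = 0, h′(0) = 6, h′′(0) = 0, h′′′(0) = -80.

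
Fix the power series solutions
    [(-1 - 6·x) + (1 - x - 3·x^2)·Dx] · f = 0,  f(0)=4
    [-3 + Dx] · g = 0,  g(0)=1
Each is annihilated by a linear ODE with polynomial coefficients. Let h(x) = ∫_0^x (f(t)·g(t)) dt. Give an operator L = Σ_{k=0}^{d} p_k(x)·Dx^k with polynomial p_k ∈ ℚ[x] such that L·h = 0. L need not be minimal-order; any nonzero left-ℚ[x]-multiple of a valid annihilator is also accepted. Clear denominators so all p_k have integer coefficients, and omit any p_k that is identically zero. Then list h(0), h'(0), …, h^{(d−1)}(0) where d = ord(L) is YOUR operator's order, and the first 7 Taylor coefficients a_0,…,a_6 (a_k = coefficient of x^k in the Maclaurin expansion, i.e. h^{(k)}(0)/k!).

L = (4 + 3·x - 9·x^2)·Dx + (-1 + x + 3·x^2)·Dx^2  (order 2).
h: a_k = 0, 4, 8, 46/3, 28, 527/10, 1519/15, …
ICs: h(0) = 0, h′(0) = 4.

f: a_k = 4, 4, 16, 28, 76, 160, 388, …
g: a_k = 1, 3, 9/2, 9/2, 27/8, 81/40, 81/80, …
Sym-product of L_f,L_g gives L₀ (≤ ord 1).
h=∫₀ˣh₀: take L = L₀·Dx.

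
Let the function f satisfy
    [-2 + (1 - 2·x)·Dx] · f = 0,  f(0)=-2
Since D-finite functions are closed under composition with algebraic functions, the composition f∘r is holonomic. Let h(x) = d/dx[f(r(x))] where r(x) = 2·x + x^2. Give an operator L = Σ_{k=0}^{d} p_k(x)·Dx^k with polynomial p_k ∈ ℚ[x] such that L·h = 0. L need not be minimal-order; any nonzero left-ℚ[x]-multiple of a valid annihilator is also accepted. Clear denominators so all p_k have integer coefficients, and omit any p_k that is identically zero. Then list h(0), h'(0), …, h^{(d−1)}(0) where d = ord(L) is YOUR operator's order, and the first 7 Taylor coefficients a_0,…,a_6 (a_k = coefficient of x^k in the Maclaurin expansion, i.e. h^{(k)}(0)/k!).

f: a_k = -2, -4, -8, -16, -32, -64, -128, …
f∘r: x↦r, Dx↦Dx/r' in L_f ⇒ L₀.
h₀' ⇒ L via d/dx closure of L₀.
L = (9 + 12·x + 6·x^2) + (-1 + 3·x + 6·x^2 + 2·x^3)·Dx  (order 1).
h: a_k = -8, -72, -480, -2848, -15840, -84576, -439040, …
ICs: h(0) = -8.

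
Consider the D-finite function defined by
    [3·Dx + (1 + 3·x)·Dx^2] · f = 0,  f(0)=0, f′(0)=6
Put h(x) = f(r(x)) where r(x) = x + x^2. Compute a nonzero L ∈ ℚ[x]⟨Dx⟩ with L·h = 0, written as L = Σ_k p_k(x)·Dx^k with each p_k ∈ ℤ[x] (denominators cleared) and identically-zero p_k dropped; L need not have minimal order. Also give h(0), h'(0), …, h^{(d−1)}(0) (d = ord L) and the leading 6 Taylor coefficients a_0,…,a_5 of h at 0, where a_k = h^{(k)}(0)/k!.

L = (1 + 6·x + 6·x^2)·Dx + (1 + 5·x + 9·x^2 + 6·x^3)·Dx^2  (order 2).
h: a_k = 0, 6, -3, 0, 9/2, -54/5, …
ICs: h(0) = 0, h′(0) = 6.

f: a_k = 0, 6, -9, 18, -81/2, 486/5, …
Change of var in L_f (x↦r) gives L₀.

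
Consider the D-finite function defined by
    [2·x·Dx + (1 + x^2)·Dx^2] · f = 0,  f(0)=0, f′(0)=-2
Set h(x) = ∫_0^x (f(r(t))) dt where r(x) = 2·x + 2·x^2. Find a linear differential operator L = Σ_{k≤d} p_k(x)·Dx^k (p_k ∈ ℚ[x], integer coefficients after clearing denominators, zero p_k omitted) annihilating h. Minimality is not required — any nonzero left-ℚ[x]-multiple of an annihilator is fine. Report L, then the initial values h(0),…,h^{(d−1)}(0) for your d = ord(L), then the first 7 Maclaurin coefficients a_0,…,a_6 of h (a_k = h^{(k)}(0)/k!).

f: a_k = 0, -2, 0, 2/3, 0, -2/5, 0, …
h₀=f(r): pull back L_f along r ⇒ L₀.
∫: right-multiply L₀ by Dx.
L = (-2 + 8·x + 32·x^2 + 48·x^3 + 24·x^4)·Dx^2 + (1 + 2·x + 4·x^2 + 16·x^3 + 20·x^4 + 8·x^5)·Dx^3  (order 3).
h: a_k = 0, 0, -2, -4/3, 4/3, 16/5, 8/15, …
ICs: h(0) = 0, h′(0) = 0, h′′(0) = -4.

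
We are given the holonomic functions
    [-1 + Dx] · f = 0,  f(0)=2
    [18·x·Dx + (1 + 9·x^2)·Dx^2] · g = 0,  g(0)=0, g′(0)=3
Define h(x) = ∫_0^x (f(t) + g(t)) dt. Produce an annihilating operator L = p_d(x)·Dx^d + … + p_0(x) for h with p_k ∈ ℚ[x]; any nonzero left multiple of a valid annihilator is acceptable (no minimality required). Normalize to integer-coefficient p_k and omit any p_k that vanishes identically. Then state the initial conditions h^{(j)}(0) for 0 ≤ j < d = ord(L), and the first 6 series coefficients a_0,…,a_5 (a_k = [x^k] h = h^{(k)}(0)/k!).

f: a_k = 2, 2, 1, 1/3, 1/12, 1/60, …
g: a_k = 0, 3, 0, -9, 0, 243/5, …
Weyl lclm of L_f,L_g ⇒ L₀ (ord ≤ 3).
∫: right-multiply L₀ by Dx.
L = (18 - 18·x - 486·x^2 - 162·x^3)·Dx^2 + (-19 + 468·x^2 - 81·x^4)·Dx^3 + (1 + 18·x + 18·x^2 + 162·x^3 + 81·x^4)·Dx^4  (order 4).
h: a_k = 0, 2, 5/2, 1/3, -13/6, 1/60, …
ICs: h(0) = 0, h′(0) = 2, h′′(0) = 5, h′′′(0) = 2.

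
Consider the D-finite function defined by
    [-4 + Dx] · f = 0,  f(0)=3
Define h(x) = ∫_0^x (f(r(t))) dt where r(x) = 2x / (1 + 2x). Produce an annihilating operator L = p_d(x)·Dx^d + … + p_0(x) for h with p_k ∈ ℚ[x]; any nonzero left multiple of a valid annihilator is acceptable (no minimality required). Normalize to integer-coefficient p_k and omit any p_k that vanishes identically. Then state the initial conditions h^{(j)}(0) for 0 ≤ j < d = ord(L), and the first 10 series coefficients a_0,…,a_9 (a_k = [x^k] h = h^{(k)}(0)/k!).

f: a_k = 3, 12, 24, 32, 32, 128/5, 256/15, 1024/105, 512/105, 2048/945, …
Substitute x→r, Dx→(1/r')Dx; clear ⇒ L₀.
h=∫h₀ ⇒ L = L₀·Dx.
L = -8·Dx + (1 + 4·x + 4·x^2)·Dx^2  (order 2).
h: a_k = 0, 3, 12, 16, -8, -64/5, 448/15, -2816/105, -1088/105, 80896/945, …
ICs: h(0) = 0, h′(0) = 3.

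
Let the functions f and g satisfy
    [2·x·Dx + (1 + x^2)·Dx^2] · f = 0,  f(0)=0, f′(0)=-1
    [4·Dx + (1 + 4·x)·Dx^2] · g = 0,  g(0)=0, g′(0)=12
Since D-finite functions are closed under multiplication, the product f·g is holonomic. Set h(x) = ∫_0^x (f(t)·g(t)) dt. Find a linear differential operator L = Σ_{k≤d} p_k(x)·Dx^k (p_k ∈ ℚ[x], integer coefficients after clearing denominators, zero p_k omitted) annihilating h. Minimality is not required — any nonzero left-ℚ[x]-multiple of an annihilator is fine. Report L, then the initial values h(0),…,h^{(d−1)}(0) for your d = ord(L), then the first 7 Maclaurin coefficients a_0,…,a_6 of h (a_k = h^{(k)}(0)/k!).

L = (144 + 896·x + 560·x^2 + 2304·x^3 + 1920·x^4 + 3328·x^5 + 256·x^7)·Dx^2 + (132 + 304·x + 2252·x^2 + 4144·x^3 + 8896·x^4 + 5952·x^5 + 8960·x^6 + 192·x^7 + 896·x^8)·Dx^3 + (72 + 376·x + 912·x^2 + 2808·x^3 + 3720·x^4 + 6288·x^5 + 3072·x^6 + 4368·x^7 + 192·x^8 + 512·x^9)·Dx^4 + (5 + 48·x + 178·x^2 + 416·x^3 + 729·x^4 + 720·x^5 + 1008·x^6 + 384·x^7 + 516·x^8 + 32·x^9 + 64·x^10)·Dx^5  (order 5).
h: a_k = 0, 0, 0, -4, 6, -12, 92/3, …
ICs: h(0) = 0, h′(0) = 0, h′′(0) = 0, h′′′(0) = -24, h′′′′(0) = 144.

f: a_k = 0, -1, 0, 1/3, 0, -1/5, 0, …
g: a_k = 0, 12, -24, 64, -192, 3072/5, -2048, …
Product ⇒ symmetric product L₀, ord ≤ 4.
∫: right-multiply L₀ by Dx.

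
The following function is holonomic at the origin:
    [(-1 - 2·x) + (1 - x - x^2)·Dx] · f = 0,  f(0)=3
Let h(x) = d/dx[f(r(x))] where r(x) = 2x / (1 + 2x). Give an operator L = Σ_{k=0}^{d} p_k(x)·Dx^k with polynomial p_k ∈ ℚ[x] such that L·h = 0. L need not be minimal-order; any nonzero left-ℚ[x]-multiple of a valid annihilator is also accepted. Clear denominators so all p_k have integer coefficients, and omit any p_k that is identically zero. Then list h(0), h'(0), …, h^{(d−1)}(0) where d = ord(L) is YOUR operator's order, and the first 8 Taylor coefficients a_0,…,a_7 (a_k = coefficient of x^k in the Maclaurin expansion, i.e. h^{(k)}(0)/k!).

L = (4 + 24·x + 96·x^2 + 96·x^3) + (-1 - 10·x - 24·x^2 + 8·x^3 + 48·x^4)·Dx  (order 1).
h: a_k = 6, 24, 0, 192, -480, 2304, -8064, 30720, …
ICs: h(0) = 6.

f: a_k = 3, 3, 6, 9, 15, 24, 39, 63, …
h₀=f(r): pull back L_f along r ⇒ L₀.
h₀' ⇒ L via d/dx closure of L₀.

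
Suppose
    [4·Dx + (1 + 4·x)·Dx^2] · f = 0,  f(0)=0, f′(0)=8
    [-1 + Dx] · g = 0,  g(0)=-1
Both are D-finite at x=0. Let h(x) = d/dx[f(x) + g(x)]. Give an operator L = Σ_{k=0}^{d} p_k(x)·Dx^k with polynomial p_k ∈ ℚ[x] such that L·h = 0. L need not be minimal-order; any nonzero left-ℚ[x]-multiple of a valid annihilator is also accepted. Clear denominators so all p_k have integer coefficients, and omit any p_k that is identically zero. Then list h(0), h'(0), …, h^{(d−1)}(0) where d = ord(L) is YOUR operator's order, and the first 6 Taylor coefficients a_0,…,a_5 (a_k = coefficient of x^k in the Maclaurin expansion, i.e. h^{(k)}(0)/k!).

f: a_k = 0, 8, -16, 128/3, -128, 2048/5, …
g: a_k = -1, -1, -1/2, -1/6, -1/24, -1/120, …
h₀=f+g: left-lcm gives L₀, ord ≤ 3.
h=h₀': d/dx-closure on L₀ ⇒ L.
L = (-36 - 16·x) + (31 - 8·x - 16·x^2)·Dx + (5 + 24·x + 16·x^2)·Dx^2  (order 2).
h: a_k = 7, -33, 255/2, -3073/6, 49151/24, -983041/120, …
ICs: h(0) = 7, h′(0) = -33.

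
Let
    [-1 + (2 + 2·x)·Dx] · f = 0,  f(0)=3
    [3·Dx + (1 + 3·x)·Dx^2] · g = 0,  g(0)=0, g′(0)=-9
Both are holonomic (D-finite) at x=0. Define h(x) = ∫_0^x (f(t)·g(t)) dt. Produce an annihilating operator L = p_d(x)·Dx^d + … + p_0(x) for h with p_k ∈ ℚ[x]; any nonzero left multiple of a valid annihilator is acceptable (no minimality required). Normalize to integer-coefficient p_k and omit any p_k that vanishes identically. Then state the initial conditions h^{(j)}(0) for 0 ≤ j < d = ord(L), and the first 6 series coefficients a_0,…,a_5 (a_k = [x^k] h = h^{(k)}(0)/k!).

L = (-3 + 3·x)·Dx + (8 + 8·x)·Dx^2 + (4 + 20·x + 28·x^2 + 12·x^3)·Dx^3  (order 3).
h: a_k = 0, 0, -27/2, 9, -459/32, 27, …
ICs: h(0) = 0, h′(0) = 0, h′′(0) = -27.

f: a_k = 3, 3/2, -3/8, 3/16, -15/128, 21/256, …
g: a_k = 0, -9, 27/2, -27, 243/4, -729/5, …
f·g: L₀ = L_f ⊗_s L_g, ord ≤ 1·2.
Integrate: L := L₀·Dx.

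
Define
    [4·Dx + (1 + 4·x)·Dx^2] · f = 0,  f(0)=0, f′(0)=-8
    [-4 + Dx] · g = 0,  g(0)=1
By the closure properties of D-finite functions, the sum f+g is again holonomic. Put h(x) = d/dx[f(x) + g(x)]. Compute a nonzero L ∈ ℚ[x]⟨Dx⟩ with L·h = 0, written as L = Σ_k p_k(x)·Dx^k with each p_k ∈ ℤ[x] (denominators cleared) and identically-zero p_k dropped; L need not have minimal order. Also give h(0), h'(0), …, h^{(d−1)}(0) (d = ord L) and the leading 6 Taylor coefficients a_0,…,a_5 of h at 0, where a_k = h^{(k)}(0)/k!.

f: a_k = 0, -8, 16, -128/3, 128, -2048/5, …
g: a_k = 1, 4, 8, 32/3, 32/3, 128/15, …
Sum ⇒ L₀ = lclm(L_f,L_g) in ℚ(x)⟨Dx⟩.
Derive L from L₀ (diff closure).
L = (-24 - 32·x) + (2 - 16·x - 32·x^2)·Dx + (1 + 6·x + 8·x^2)·Dx^2  (order 2).
h: a_k = -4, 48, -96, 1664/3, -6016/3, 123392/15, …
ICs: h(0) = -4, h′(0) = 48.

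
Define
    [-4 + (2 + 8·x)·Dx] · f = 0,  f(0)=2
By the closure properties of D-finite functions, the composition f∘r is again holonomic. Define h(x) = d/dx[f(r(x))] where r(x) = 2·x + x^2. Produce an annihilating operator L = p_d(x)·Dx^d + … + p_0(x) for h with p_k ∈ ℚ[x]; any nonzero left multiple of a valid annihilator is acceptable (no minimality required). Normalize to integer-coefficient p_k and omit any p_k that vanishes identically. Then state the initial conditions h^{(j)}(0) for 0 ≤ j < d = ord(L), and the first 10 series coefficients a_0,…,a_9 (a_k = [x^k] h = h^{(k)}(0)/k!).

f: a_k = 2, 4, -4, 8, -20, 56, -168, 528, -1716, 5720, …
Change of var in L_f (x↦r) gives L₀.
h₀' ⇒ L via d/dx closure of L₀.
L = -3 + (-1 - 9·x - 12·x^2 - 4·x^3)·Dx  (order 1).
h: a_k = 8, -24, 144, -912, 6000, -40464, 277536, -1926816, 13499568, -95252880, …
ICs: h(0) = 8.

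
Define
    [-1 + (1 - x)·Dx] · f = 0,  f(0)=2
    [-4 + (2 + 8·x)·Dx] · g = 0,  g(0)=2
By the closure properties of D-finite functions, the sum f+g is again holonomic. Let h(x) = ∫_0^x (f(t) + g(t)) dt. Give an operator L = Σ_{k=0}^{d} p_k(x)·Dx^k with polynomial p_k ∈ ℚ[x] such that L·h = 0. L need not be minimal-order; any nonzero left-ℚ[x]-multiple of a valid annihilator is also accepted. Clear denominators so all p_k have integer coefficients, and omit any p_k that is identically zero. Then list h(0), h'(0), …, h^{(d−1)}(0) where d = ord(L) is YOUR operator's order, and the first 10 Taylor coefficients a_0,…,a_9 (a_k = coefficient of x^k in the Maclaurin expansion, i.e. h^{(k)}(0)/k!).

L = (-8 - 12·x)·Dx + (6 + 8·x + 36·x^2)·Dx^2 + (1 - 3·x - 22·x^2 + 24·x^3)·Dx^3  (order 3).
h: a_k = 0, 4, 3, -2/3, 5/2, -18/5, 29/3, -166/7, 265/4, -1714/9, …
ICs: h(0) = 0, h′(0) = 4, h′′(0) = 6.

f: a_k = 2, 2, 2, 2, 2, 2, 2, 2, 2, 2, …
g: a_k = 2, 4, -4, 8, -20, 56, -168, 528, -1716, 5720, …
Weyl lclm of L_f,L_g ⇒ L₀ (ord ≤ 2).
Integrate: L := L₀·Dx.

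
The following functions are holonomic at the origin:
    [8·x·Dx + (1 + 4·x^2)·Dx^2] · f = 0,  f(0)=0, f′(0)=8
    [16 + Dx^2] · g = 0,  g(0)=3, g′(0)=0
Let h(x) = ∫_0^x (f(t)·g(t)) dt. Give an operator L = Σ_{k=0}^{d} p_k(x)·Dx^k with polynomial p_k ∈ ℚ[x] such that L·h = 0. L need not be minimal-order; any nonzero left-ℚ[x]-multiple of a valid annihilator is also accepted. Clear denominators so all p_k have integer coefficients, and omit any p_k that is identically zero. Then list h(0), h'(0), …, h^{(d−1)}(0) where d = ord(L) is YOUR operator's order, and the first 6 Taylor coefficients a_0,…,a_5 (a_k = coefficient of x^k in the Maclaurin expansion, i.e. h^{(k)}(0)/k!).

L = (2560 + 29696·x^2 + 118784·x^4 + 262144·x^6 + 262144·x^8)·Dx + (1536·x + 14336·x^3 + 49152·x^5 + 65536·x^7)·Dx^2 + (240 + 3008·x^2 + 13824·x^4 + 32768·x^6 + 32768·x^8)·Dx^3 + (96·x + 896·x^3 + 3072·x^5 + 4096·x^7)·Dx^4 + (5 + 72·x^2 + 400·x^4 + 1024·x^6 + 1024·x^8)·Dx^5  (order 5).
h: a_k = 0, 0, 12, 0, -56, 0, …
ICs: h(0) = 0, h′(0) = 0, h′′(0) = 24, h′′′(0) = 0, h′′′′(0) = -1344.

f: a_k = 0, 8, 0, -32/3, 0, 128/5, …
g: a_k = 3, 0, -24, 0, 32, 0, …
Sym-product of L_f,L_g gives L₀ (≤ ord 4).
Integrate: L := L₀·Dx.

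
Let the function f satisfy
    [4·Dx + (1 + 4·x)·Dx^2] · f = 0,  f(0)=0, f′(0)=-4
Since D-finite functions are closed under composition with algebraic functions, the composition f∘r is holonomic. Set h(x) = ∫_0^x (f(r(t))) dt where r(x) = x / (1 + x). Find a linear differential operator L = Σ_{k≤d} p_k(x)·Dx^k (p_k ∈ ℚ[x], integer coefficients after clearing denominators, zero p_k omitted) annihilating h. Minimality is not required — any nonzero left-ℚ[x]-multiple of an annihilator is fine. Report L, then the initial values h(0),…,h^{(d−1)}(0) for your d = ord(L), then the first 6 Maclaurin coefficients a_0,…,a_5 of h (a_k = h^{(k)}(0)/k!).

L = (6 + 10·x)·Dx^2 + (1 + 6·x + 5·x^2)·Dx^3  (order 3).
h: a_k = 0, 0, -2, 4, -31/3, 156/5, …
ICs: h(0) = 0, h′(0) = 0, h′′(0) = -4.

f: a_k = 0, -4, 8, -64/3, 64, -1024/5, …
Substitute x→r, Dx→(1/r')Dx; clear ⇒ L₀.
∫: right-multiply L₀ by Dx.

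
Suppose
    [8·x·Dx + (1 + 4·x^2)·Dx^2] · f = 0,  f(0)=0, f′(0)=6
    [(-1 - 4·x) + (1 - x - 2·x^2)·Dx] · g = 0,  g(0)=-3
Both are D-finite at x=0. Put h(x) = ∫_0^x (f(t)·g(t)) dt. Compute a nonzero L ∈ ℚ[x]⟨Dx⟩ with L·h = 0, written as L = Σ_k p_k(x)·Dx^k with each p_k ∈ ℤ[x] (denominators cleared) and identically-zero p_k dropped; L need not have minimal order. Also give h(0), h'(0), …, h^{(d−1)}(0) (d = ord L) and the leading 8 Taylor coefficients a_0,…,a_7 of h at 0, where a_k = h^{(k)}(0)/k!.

L = (4 + 8·x + 48·x^2)·Dx + (2 + 16·x^2 + 48·x^3)·Dx^2 + (-1 + x - 2·x^2 + 4·x^3 + 8·x^4)·Dx^3  (order 3).
h: a_k = 0, 0, -9, -6, -15/2, -66/5, -153/5, -1578/35, …
ICs: h(0) = 0, h′(0) = 0, h′′(0) = -18.

f: a_k = 0, 6, 0, -8, 0, 96/5, 0, -384/7, …
g: a_k = -3, -3, -9, -15, -33, -63, -129, -255, …
Sym-product of L_f,L_g gives L₀ (≤ ord 2).
∫: right-multiply L₀ by Dx.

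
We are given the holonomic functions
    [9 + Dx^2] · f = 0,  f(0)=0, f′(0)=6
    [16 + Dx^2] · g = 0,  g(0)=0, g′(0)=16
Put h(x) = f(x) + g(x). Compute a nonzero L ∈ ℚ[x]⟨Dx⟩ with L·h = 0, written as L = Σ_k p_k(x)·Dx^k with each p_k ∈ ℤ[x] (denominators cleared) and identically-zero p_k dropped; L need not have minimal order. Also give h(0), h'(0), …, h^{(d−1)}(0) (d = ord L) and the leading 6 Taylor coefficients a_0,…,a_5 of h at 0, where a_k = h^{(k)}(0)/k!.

f: a_k = 0, 6, 0, -9, 0, 81/20, …
g: a_k = 0, 16, 0, -128/3, 0, 512/15, …
Weyl lclm of L_f,L_g ⇒ L₀ (ord ≤ 4).
L = 144 + 25·Dx^2 + Dx^4  (order 4).
h: a_k = 0, 22, 0, -155/3, 0, 2291/60, …
ICs: h(0) = 0, h′(0) = 22, h′′(0) = 0, h′′′(0) = -310.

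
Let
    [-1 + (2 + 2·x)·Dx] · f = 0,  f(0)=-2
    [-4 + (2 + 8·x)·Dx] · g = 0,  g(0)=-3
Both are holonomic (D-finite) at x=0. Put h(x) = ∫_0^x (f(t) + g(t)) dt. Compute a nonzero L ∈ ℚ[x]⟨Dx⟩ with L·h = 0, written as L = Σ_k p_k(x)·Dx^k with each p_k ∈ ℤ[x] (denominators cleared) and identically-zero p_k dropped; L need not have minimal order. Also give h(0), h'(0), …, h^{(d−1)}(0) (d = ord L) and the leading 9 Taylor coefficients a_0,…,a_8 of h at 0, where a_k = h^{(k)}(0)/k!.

f: a_k = -2, -1, 1/4, -1/8, 5/64, -7/128, 21/512, -33/1024, 429/16384, …
g: a_k = -3, -6, 6, -12, 30, -84, 252, -792, 2574, …
Sum ⇒ L₀ = lclm(L_f,L_g) in ℚ(x)⟨Dx⟩.
Integrate: L := L₀·Dx.
L = -2·Dx + (5 + 8·x)·Dx^2 + (2 + 10·x + 8·x^2)·Dx^3  (order 3).
h: a_k = 0, -5, -7/2, 25/12, -97/32, 385/64, -10759/768, 18435/512, -811041/8192, …
ICs: h(0) = 0, h′(0) = -5, h′′(0) = -7.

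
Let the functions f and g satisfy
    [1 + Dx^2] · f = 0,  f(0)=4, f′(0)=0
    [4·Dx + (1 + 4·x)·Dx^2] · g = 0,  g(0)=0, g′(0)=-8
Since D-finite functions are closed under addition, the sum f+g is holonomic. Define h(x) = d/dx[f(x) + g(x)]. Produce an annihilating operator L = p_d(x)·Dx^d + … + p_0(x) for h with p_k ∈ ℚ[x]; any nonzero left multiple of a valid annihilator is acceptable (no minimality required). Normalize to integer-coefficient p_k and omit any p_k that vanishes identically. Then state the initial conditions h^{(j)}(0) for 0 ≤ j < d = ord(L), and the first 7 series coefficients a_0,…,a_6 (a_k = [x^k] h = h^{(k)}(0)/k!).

f: a_k = 4, 0, -2, 0, 1/6, 0, -1/180, …
g: a_k = 0, -8, 16, -128/3, 128, -2048/5, 4096/3, …
f+g: L₀ = lclm(L_f,L_g), ord ≤ 2+2.
h=h₀': d/dx-closure on L₀ ⇒ L.
L = (388 + 32·x + 64·x^2) + (33 + 140·x + 48·x^2 + 64·x^3)·Dx + (388 + 32·x + 64·x^2)·Dx^2 + (33 + 140·x + 48·x^2 + 64·x^3)·Dx^3  (order 3).
h: a_k = -8, 28, -128, 1538/3, -2048, 245759/30, -32768, …
ICs: h(0) = -8, h′(0) = 28, h′′(0) = -256.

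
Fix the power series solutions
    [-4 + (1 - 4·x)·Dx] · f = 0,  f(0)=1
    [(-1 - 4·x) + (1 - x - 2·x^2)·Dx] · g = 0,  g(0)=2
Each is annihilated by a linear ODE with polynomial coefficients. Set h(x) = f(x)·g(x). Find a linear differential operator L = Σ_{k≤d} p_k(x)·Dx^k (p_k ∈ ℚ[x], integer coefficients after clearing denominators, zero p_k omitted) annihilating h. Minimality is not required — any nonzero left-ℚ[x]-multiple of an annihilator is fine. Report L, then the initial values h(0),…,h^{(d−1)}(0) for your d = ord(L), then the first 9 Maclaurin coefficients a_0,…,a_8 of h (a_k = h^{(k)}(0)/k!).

f: a_k = 1, 4, 16, 64, 256, 1024, 4096, 16384, 65536, …
g: a_k = 2, 2, 6, 10, 22, 42, 86, 170, 342, …
Sym-product of L_f,L_g gives L₀ (≤ ord 1).
L = (-5 + 4·x + 24·x^2) + (1 - 5·x + 2·x^2 + 8·x^3)·Dx  (order 1).
h: a_k = 2, 10, 46, 194, 798, 3234, 13022, 52258, 209374, …
ICs: h(0) = 2.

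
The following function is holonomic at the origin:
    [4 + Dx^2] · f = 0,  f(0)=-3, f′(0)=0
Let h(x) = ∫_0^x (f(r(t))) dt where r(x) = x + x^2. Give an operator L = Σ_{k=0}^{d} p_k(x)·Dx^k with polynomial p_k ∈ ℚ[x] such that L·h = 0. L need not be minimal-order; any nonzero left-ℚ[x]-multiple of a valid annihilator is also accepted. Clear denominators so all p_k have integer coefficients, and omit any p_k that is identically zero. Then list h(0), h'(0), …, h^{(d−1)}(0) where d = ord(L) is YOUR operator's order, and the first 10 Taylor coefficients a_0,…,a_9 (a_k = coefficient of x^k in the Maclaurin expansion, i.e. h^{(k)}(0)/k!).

L = (4 + 24·x + 48·x^2 + 32·x^3)·Dx - 2·Dx^2 + (1 + 2·x)·Dx^3  (order 3).
h: a_k = 0, -3, 0, 2, 3, 4/5, -4/3, -176/105, -4/5, 208/945, …
ICs: h(0) = 0, h′(0) = -3, h′′(0) = 0.

f: a_k = -3, 0, 6, 0, -2, 0, 4/15, 0, -2/105, 0, …
L₀ from L_f via x↦r, Dx↦r'^{-1}Dx.
h=∫₀ˣh₀: take L = L₀·Dx.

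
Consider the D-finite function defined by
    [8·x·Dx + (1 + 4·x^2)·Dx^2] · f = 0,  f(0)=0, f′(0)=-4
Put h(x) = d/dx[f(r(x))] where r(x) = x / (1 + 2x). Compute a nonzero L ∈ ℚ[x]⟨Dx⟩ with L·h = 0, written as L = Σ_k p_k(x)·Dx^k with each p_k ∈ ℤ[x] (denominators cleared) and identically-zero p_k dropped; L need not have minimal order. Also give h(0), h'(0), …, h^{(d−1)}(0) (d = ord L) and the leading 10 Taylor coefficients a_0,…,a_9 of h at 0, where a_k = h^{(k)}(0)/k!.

f: a_k = 0, -4, 0, 16/3, 0, -64/5, 0, 256/7, 0, -1024/9, …
Substitute x→r, Dx→(1/r')Dx; clear ⇒ L₀.
h=h₀': d/dx-closure on L₀ ⇒ L.
L = (4 + 16·x) + (1 + 4·x + 8·x^2)·Dx  (order 1).
h: a_k = -4, 16, -32, 0, 256, -1024, 2048, 0, -16384, 65536, …
ICs: h(0) = -4.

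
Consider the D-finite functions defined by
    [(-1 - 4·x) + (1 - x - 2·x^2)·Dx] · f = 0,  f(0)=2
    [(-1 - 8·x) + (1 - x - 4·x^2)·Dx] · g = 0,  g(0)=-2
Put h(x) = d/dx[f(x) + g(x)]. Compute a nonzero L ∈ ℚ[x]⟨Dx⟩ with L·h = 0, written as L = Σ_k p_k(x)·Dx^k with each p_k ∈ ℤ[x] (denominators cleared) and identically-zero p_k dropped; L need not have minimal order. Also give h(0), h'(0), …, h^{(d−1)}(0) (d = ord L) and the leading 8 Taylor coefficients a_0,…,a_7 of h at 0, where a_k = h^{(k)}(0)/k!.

L = (-6 - 336·x - 480·x^2 - 1824·x^3 - 3864·x^4 - 6528·x^5 + 2304·x^6) + (6 + 66·x + 156·x^2 + 168·x^3 + 162·x^4 - 3768·x^5 - 3456·x^6 + 1536·x^7)·Dx + (-1 + 2·x - 13·x^2 - 28·x^3 + 222·x^4 + 134·x^5 - 612·x^6 - 320·x^7 + 192·x^8)·Dx^2  (order 2).
h: a_k = 0, -8, -24, -144, -440, -1656, -4984, -15904, …
ICs: h(0) = 0, h′(0) = -8.

f: a_k = 2, 2, 6, 10, 22, 42, 86, 170, …
g: a_k = -2, -2, -10, -18, -58, -130, -362, -882, …
Weyl lclm of L_f,L_g ⇒ L₀ (ord ≤ 2).
h₀' ⇒ L via d/dx closure of L₀.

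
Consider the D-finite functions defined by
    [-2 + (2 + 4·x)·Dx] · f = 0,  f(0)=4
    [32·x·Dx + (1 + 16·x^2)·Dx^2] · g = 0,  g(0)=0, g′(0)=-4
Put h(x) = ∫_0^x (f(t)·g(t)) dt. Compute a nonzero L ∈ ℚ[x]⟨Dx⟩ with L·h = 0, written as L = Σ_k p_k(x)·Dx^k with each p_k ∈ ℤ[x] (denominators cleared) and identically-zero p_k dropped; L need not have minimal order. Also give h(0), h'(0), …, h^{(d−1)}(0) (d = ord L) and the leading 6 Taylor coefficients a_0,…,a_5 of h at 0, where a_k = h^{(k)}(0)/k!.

L = (3 - 32·x - 16·x^2)·Dx + (-2 + 28·x + 96·x^2 + 64·x^3)·Dx^2 + (1 + 4·x + 20·x^2 + 64·x^3 + 64·x^4)·Dx^3  (order 3).
h: a_k = 0, 0, -8, -16/3, 70/3, 232/15, …
ICs: h(0) = 0, h′(0) = 0, h′′(0) = -16.

f: a_k = 4, 4, -2, 2, -5/2, 7/2, …
g: a_k = 0, -4, 0, 64/3, 0, -1024/5, …
Product ⇒ symmetric product L₀, ord ≤ 2.
h=∫₀ˣh₀: take L = L₀·Dx.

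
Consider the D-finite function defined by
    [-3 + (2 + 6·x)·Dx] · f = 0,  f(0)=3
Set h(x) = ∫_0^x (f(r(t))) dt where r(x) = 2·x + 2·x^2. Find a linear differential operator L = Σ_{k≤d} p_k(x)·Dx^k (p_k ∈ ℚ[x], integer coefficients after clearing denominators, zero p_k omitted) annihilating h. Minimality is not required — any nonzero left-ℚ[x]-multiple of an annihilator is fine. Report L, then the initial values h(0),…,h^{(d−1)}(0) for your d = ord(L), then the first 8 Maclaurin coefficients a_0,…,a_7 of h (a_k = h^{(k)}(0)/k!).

L = (-3 - 6·x)·Dx + (1 + 6·x + 6·x^2)·Dx^2  (order 2).
h: a_k = 0, 3, 9/2, -3/2, 27/8, -351/40, 405/16, -8829/112, …
ICs: h(0) = 0, h′(0) = 3.

f: a_k = 3, 9/2, -27/8, 81/16, -1215/128, 5103/256, -45927/1024, 216513/2048, …
L₀ from L_f via x↦r, Dx↦r'^{-1}Dx.
h=∫h₀ ⇒ L = L₀·Dx.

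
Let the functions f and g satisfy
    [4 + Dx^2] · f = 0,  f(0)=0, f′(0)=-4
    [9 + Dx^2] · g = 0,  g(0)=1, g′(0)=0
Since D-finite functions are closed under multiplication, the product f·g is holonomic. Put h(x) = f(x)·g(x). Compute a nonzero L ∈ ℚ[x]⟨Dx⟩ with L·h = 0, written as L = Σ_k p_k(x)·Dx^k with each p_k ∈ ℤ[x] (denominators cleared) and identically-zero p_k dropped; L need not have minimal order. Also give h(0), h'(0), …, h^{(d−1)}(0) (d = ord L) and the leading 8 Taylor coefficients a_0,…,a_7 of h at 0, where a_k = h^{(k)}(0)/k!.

L = 25 + 26·Dx^2 + Dx^4  (order 4).
h: a_k = 0, -4, 0, 62/3, 0, -781/30, 0, 19531/1260, …
ICs: h(0) = 0, h′(0) = -4, h′′(0) = 0, h′′′(0) = 124.

f: a_k = 0, -4, 0, 8/3, 0, -8/15, 0, 16/315, …
g: a_k = 1, 0, -9/2, 0, 27/8, 0, -81/80, 0, …
Product ⇒ symmetric product L₀, ord ≤ 4.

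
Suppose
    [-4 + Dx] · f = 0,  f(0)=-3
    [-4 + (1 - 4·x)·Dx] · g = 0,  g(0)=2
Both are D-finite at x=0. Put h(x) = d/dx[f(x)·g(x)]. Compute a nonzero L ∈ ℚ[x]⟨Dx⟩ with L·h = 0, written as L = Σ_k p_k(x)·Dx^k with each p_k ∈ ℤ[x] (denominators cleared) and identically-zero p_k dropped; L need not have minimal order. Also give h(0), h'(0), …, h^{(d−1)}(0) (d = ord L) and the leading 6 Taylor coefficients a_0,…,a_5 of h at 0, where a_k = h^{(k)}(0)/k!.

f: a_k = -3, -12, -24, -32, -32, -128/5, …
g: a_k = 2, 8, 32, 128, 512, 2048, …
Product ⇒ symmetric product L₀, ord ≤ 1.
Differentiate: ansatz ord ≤ ord L₀ ⇒ L.
L = (10 - 32·x + 32·x^2) + (-1 + 6·x - 8·x^2)·Dx  (order 1).
h: a_k = -48, -480, -3072, -16640, -83456, -2003968/5, …
ICs: h(0) = -48.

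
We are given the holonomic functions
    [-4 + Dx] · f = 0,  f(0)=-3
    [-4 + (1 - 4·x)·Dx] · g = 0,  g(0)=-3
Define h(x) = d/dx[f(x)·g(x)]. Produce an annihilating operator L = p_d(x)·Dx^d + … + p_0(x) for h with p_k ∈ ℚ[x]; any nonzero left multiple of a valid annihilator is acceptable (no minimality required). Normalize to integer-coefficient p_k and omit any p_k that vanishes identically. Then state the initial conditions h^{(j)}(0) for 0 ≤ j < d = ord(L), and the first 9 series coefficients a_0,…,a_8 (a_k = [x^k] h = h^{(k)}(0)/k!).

f: a_k = -3, -12, -24, -32, -32, -128/5, -256/15, -1024/105, -512/105, …
g: a_k = -3, -12, -48, -192, -768, -3072, -12288, -49152, -196608, …
Sym-product of L_f,L_g gives L₀ (≤ ord 1).
h=h₀': d/dx-closure on L₀ ⇒ L.
L = (10 - 32·x + 32·x^2) + (-1 + 6·x - 8·x^2)·Dx  (order 1).
h: a_k = 72, 720, 4608, 24960, 125184, 3005952/5, 2805760, 448925696/35, 404033536/7, …
ICs: h(0) = 72.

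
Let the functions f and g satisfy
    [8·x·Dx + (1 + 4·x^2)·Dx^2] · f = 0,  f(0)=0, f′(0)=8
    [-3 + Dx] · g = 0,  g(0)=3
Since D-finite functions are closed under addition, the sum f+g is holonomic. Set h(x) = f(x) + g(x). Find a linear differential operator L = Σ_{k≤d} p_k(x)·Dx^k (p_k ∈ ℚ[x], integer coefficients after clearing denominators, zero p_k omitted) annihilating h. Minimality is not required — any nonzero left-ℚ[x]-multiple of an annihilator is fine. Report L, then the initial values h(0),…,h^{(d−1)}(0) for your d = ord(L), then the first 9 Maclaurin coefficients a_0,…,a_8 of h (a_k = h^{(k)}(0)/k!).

f: a_k = 0, 8, 0, -32/3, 0, 128/5, 0, -512/7, 0, …
g: a_k = 3, 9, 27/2, 27/2, 81/8, 243/40, 243/80, 729/560, 2187/4480, …
h₀=f+g: left-lcm gives L₀, ord ≤ 3.
L = (24 - 72·x - 288·x^2 - 288·x^3)·Dx + (-17 + 24·x^2 - 144·x^4)·Dx^2 + (3 + 8·x + 24·x^2 + 32·x^3 + 48·x^4)·Dx^3  (order 3).
h: a_k = 3, 17, 27/2, 17/6, 81/8, 1267/40, 243/80, -40231/560, 2187/4480, …
ICs: h(0) = 3, h′(0) = 17, h′′(0) = 27.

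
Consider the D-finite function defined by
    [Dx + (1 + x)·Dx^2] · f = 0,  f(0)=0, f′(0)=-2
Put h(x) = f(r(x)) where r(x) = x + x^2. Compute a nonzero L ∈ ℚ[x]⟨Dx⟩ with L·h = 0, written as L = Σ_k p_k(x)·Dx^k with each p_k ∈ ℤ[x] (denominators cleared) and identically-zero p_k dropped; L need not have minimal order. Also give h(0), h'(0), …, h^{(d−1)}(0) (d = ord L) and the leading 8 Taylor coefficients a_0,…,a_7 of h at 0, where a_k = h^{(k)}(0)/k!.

L = (-1 + 2·x + 2·x^2)·Dx + (1 + 3·x + 3·x^2 + 2·x^3)·Dx^2  (order 2).
h: a_k = 0, -2, -1, 4/3, -1/2, -2/5, 2/3, -2/7, …
ICs: h(0) = 0, h′(0) = -2.

f: a_k = 0, -2, 1, -2/3, 1/2, -2/5, 1/3, -2/7, …
Change of var in L_f (x↦r) gives L₀.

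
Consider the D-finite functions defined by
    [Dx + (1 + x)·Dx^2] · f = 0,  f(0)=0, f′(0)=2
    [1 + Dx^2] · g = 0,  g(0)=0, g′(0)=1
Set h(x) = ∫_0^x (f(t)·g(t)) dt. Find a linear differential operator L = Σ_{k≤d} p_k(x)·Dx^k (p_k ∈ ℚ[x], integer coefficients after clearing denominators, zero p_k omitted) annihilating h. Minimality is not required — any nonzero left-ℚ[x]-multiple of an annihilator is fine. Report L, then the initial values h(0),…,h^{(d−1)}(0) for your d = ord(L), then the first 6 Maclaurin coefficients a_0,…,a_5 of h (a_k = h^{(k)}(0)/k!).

L = (-3 + 6·x + 19·x^2 + 16·x^3 + 4·x^4)·Dx + (4 + 20·x + 24·x^2 + 8·x^3)·Dx^2 + (20·x + 42·x^2 + 32·x^3 + 8·x^4)·Dx^3 + (4 + 20·x + 24·x^2 + 8·x^3)·Dx^4 + (3 + 14·x + 23·x^2 + 16·x^3 + 4·x^4)·Dx^5  (order 5).
h: a_k = 0, 0, 0, 2/3, -1/4, 1/15, …
ICs: h(0) = 0, h′(0) = 0, h′′(0) = 0, h′′′(0) = 4, h′′′′(0) = -6.

f: a_k = 0, 2, -1, 2/3, -1/2, 2/5, …
g: a_k = 0, 1, 0, -1/6, 0, 1/120, …
L₀ := L_f ⊗_s L_g (sym. prod.), ord ≤ 4.
h=∫h₀ ⇒ L = L₀·Dx.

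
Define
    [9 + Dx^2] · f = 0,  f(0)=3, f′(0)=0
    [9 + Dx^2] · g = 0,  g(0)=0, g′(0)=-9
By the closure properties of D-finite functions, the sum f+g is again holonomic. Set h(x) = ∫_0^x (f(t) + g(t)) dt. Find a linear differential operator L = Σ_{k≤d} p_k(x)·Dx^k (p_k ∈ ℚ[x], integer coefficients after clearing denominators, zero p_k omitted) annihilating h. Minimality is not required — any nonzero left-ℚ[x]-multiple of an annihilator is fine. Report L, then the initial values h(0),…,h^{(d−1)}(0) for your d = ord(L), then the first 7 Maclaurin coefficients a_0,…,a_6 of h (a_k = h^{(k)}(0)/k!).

L = 9·Dx + Dx^3  (order 3).
h: a_k = 0, 3, -9/2, -9/2, 27/8, 81/40, -81/80, …
ICs: h(0) = 0, h′(0) = 3, h′′(0) = -9.

f: a_k = 3, 0, -27/2, 0, 81/8, 0, -243/80, …
g: a_k = 0, -9, 0, 27/2, 0, -243/40, 0, …
Weyl lclm of L_f,L_g ⇒ L₀ (ord ≤ 4).
h=∫h₀ ⇒ L = L₀·Dx.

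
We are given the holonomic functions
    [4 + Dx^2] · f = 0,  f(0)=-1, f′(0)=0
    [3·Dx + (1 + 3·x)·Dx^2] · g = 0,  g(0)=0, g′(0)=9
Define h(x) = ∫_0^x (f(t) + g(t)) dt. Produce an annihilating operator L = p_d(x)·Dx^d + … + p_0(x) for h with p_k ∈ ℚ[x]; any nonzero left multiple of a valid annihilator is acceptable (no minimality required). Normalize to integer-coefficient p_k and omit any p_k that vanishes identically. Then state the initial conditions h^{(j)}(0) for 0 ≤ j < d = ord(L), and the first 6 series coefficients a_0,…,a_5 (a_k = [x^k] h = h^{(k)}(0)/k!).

f: a_k = -1, 0, 2, 0, -2/3, 0, …
g: a_k = 0, 9, -27/2, 27, -243/4, 729/5, …
Weyl lclm of L_f,L_g ⇒ L₀ (ord ≤ 4).
h=∫₀ˣh₀: take L = L₀·Dx.
L = (348 + 144·x + 216·x^2)·Dx^2 + (44 + 180·x + 216·x^2 + 216·x^3)·Dx^3 + (87 + 36·x + 54·x^2)·Dx^4 + (11 + 45·x + 54·x^2 + 54·x^3)·Dx^5  (order 5).
h: a_k = 0, -1, 9/2, -23/6, 27/4, -737/60, …
ICs: h(0) = 0, h′(0) = -1, h′′(0) = 9, h′′′(0) = -23, h′′′′(0) = 162.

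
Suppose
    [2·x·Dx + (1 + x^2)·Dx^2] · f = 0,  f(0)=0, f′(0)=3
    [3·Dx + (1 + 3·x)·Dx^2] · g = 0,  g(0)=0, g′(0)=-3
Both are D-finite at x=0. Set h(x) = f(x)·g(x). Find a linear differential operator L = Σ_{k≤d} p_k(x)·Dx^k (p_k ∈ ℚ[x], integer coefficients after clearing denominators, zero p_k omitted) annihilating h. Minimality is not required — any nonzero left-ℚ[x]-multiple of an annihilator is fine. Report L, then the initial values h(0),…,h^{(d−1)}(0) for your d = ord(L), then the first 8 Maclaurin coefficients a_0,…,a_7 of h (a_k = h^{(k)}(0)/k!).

f: a_k = 0, 3, 0, -1, 0, 3/5, 0, -3/7, …
g: a_k = 0, -3, 9/2, -9, 81/4, -243/5, 243/2, -2187/7, …
L₀ := L_f ⊗_s L_g (sym. prod.), ord ≤ 4.
L = (264 + 1260·x + 1008·x^2 + 3420·x^3 + 3240·x^4 + 4212·x^5 + 324·x^7)·Dx + (178 + 660·x + 3828·x^2 + 7308·x^3 + 12960·x^4 + 10044·x^5 + 11340·x^6 + 324·x^7 + 1134·x^8)·Dx^2 + (132 + 608·x + 1728·x^2 + 4568·x^3 + 6456·x^4 + 8856·x^5 + 5184·x^6 + 5544·x^7 + 324·x^8 + 648·x^9)·Dx^3 + (13 + 102·x + 341·x^2 + 744·x^3 + 1138·x^4 + 1236·x^5 + 1386·x^6 + 648·x^7 + 657·x^8 + 54·x^9 + 81·x^10)·Dx^4  (order 4).
h: a_k = 0, 0, -9, 27/2, -24, 225/4, -693/5, 6939/20, …
ICs: h(0) = 0, h′(0) = 0, h′′(0) = -18, h′′′(0) = 81.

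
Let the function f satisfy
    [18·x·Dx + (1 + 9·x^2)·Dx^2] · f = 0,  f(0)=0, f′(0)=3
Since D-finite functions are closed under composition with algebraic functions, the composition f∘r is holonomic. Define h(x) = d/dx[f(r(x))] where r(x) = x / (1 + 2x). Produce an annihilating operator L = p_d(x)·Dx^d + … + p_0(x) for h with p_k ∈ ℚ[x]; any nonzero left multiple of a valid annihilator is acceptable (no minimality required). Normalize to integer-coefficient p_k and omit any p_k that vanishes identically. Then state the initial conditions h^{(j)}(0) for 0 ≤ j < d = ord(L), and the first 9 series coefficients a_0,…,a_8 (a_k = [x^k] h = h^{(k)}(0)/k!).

L = (4 + 26·x) + (1 + 4·x + 13·x^2)·Dx  (order 1).
h: a_k = 3, -12, 9, 120, -597, 828, 4449, -28560, 56403, …
ICs: h(0) = 3.

f: a_k = 0, 3, 0, -9, 0, 243/5, 0, -2187/7, 0, …
Change of var in L_f (x↦r) gives L₀.
h₀' ⇒ L via d/dx closure of L₀.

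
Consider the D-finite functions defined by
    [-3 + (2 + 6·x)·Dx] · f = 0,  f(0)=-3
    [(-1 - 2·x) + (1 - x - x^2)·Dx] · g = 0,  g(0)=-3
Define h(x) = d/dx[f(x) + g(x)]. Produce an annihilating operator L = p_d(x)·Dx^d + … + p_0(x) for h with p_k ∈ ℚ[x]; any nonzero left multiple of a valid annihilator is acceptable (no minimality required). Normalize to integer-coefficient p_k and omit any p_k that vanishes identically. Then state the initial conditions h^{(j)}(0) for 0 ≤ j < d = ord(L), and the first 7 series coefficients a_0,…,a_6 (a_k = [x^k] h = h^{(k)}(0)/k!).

L = (-216 - 666·x - 972·x^2 - 468·x^3 - 270·x^4) + (-45 - 624·x - 2079·x^2 - 2688·x^3 - 1737·x^4 - 810·x^5)·Dx + (22 + 122·x + 146·x^2 - 162·x^3 - 426·x^4 - 474·x^5 - 180·x^6)·Dx^2  (order 2).
h: a_k = -15/2, -21/4, -675/16, -705/32, -56235/256, 17973/512, -2418759/2048, …
ICs: h(0) = -15/2, h′(0) = -21/4.

f: a_k = -3, -9/2, 27/8, -81/16, 1215/128, -5103/256, 45927/1024, …
g: a_k = -3, -3, -6, -9, -15, -24, -39, …
h₀=f+g: left-lcm gives L₀, ord ≤ 2.
h₀' ⇒ L via d/dx closure of L₀.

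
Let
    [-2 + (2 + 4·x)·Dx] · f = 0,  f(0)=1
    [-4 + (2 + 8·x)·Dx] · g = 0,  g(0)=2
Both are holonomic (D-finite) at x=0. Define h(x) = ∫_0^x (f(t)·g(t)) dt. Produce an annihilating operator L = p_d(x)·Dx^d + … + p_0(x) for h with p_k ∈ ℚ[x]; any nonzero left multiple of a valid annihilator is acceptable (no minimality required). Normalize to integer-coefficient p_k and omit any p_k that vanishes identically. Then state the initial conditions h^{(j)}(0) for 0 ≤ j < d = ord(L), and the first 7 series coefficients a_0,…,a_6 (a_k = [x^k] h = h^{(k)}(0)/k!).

f: a_k = 1, 1, -1/2, 1/2, -5/8, 7/8, -21/16, …
g: a_k = 2, 4, -4, 8, -20, 56, -168, …
Sym-product of L_f,L_g gives L₀ (≤ ord 1).
h=∫h₀ ⇒ L = L₀·Dx.
L = (-3 - 8·x)·Dx + (1 + 6·x + 8·x^2)·Dx^2  (order 2).
h: a_k = 0, 2, 3, -1/3, 3/4, -37/20, 39/8, …
ICs: h(0) = 0, h′(0) = 2.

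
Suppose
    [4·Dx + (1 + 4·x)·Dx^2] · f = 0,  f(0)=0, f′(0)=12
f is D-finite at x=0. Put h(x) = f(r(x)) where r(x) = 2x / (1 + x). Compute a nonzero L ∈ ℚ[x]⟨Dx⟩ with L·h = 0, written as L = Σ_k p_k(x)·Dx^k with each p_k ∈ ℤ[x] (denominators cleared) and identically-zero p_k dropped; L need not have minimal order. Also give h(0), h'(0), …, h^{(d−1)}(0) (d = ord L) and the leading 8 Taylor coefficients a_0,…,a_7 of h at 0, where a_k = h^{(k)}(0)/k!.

L = (10 + 18·x)·Dx + (1 + 10·x + 9·x^2)·Dx^2  (order 2).
h: a_k = 0, 24, -120, 728, -4920, 177144/5, -265720, 14348904/7, …
ICs: h(0) = 0, h′(0) = 24.

f: a_k = 0, 12, -24, 64, -192, 3072/5, -2048, 49152/7, …
Change of var in L_f (x↦r) gives L₀.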